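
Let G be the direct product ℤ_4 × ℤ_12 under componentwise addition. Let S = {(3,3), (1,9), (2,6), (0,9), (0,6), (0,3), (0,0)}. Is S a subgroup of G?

No

|S| = 7 does not divide |G| = 48, so by Lagrange S is not a subgroup.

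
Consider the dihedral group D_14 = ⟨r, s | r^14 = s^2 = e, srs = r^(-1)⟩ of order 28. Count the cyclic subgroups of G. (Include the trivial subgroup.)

18

A cyclic subgroup of order d is generated by each of its φ(d) elements of order d, so the cyclic subgroups of order d number (#elements of order d)/φ(d).
Cyclic subgroups by order — order 1: 1; order 2: 15; order 7: 1; order 14: 1.
Total: 18.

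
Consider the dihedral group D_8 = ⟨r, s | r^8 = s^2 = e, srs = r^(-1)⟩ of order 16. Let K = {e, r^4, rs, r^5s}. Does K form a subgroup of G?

|K| = 4 divides |G| = 16, consistent with Lagrange.
K contains the identity, every element's inverse is in K, and K is closed under ·: it is a subgroup.

Yes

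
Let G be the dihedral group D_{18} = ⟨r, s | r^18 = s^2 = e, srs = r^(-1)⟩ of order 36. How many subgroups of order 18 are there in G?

3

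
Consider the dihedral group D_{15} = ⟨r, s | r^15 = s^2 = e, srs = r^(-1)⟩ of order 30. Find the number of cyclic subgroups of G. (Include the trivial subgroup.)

Group the elements of G by the cyclic subgroup they generate; each cyclic subgroup of order d accounts for φ(d) elements.
Cyclic subgroups by order — order 1: 1; order 2: 15; order 3: 1; order 5: 1; order 15: 1.
Total: 19.

19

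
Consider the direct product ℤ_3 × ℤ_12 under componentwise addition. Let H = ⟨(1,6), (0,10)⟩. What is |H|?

18

|⟨(1,6)⟩| = 6 and |⟨(0,10)⟩| = 6, so |H| is a multiple of lcm(6, 6) = 6 and divides |G| = 36.
Closing under the operation: H = {(0,0), (0,2), (0,4), (0,6), (0,8), (0,10), (1,0), (1,2), (1,4), (1,6), (1,8), (1,10), (2,0), (2,2), (2,4), (2,6), (2,8), (2,10)}, so |H| = 18.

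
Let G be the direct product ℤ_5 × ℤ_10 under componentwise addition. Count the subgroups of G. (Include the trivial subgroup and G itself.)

16

|G| = 50, so by Lagrange every subgroup order divides 50. Divisors: 1, 2, 5, 10, 25, 50.
Subgroups by order — order 1: 1; order 2: 1; order 5: 6; order 10: 6; order 25: 1; order 50: 1.
Total: 1 + 1 + 6 + 6 + 1 + 1 = 16.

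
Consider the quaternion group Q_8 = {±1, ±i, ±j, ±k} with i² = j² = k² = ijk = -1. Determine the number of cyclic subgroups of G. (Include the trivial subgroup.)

5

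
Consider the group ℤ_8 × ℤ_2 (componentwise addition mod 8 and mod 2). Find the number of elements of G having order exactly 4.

4

An element (a,b) has order lcm(ord(a), ord(b)); count pairs with lcm equal to 4.
Enumerating gives 4 such elements.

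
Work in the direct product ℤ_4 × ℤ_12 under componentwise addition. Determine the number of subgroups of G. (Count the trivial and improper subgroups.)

|G| = 48, so by Lagrange every subgroup order divides 48. Divisors: 1, 2, 3, 4, 6, 8, 12, 16, 24, 48.
Subgroups by order — order 1: 1; order 2: 3; order 3: 1; order 4: 7; order 6: 3; order 8: 3; order 12: 7; order 16: 1; order 24: 3; order 48: 1.
Total: 1 + 3 + 1 + 7 + 3 + 3 + 7 + 1 + 3 + 1 = 30.

30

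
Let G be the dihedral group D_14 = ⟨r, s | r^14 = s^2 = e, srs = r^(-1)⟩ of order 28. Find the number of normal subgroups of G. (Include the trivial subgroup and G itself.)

G has 28 subgroups. Checking conjugation-invariance by order — order 1: 1/1 normal; order 2: 1/15 normal; order 4: 0/7 normal; order 7: 1/1 normal; order 14: 3/3 normal; order 28: 1/1 normal.
Total normal subgroups: 7.

7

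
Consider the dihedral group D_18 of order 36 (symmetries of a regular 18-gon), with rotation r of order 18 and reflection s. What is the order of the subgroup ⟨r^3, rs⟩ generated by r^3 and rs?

12

|⟨r^3⟩| = 6 and |⟨rs⟩| = 2, so |H| is a multiple of lcm(6, 2) = 6 and divides |G| = 36.
Closing under the operation: H = {e, r^3, r^6, r^9, r^12, r^15, rs, r^4s, r^7s, r^10s, r^13s, r^16s}, so |H| = 12.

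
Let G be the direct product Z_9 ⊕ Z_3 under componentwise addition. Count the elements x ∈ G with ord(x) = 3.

An element (a,b) has order lcm(ord(a), ord(b)); count pairs with lcm equal to 3.
Enumerating gives 8 such elements.

8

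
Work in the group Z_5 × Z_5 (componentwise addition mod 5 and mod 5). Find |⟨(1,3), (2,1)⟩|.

|⟨(1,3)⟩| = 5 and |⟨(2,1)⟩| = 5, so |H| is a multiple of lcm(5, 5) = 5 and divides |G| = 25.
Closing under the operation: H = {(0,0), (1,3), (2,1), (3,4), (4,2)}, so |H| = 5.

5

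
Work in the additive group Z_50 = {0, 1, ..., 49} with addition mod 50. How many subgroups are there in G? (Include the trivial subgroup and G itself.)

6

Subgroups of the cyclic group Z_50 correspond bijectively to divisors of 50.
Divisors of 50: 1, 2, 5, 10, 25, 50.
So Z_50 has 6 subgroups.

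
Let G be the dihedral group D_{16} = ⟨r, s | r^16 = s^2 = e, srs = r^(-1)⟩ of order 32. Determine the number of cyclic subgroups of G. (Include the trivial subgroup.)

21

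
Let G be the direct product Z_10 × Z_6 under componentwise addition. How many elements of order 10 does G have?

12

An element (a,b) has order lcm(ord(a), ord(b)); count pairs with lcm equal to 10.
Enumerating gives 12 such elements.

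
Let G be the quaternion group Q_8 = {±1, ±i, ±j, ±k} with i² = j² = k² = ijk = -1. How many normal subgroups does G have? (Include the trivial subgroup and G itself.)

6

G has 6 subgroups. Checking conjugation-invariance by order — order 1: 1/1 normal; order 2: 1/1 normal; order 4: 3/3 normal; order 8: 1/1 normal.
Total normal subgroups: 6.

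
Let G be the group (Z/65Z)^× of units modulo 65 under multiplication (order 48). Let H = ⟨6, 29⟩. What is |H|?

|⟨6⟩| = 12 and |⟨29⟩| = 6, so |H| is a multiple of lcm(12, 6) = 12 and divides |G| = 48.
Closing under the operation: H = {1, 4, 6, 9, 11, 14, 16, 19, 21, 24, 29, 31, 34, 36, 41, 44, 46, 49, 51, 54, 56, 59, 61, 64}, so |H| = 24.

24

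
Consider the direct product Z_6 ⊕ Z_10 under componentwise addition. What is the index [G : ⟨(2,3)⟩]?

2

|⟨(2,3)⟩| = 30 and |G| = 60.
By Lagrange, [G : H] = |G|/|H| = 60/30 = 2.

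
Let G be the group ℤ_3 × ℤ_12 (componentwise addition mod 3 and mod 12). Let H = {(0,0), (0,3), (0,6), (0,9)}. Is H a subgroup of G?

Yes

|H| = 4 divides |G| = 36, consistent with Lagrange.
H contains the identity, every element's inverse is in H, and H is closed under +: it is a subgroup.
In fact H = ⟨(0,3)⟩.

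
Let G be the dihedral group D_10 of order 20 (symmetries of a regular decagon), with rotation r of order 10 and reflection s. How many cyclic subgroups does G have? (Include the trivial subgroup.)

14

A cyclic subgroup of order d is generated by each of its φ(d) elements of order d, so the cyclic subgroups of order d number (#elements of order d)/φ(d).
Cyclic subgroups by order — order 1: 1; order 2: 11; order 5: 1; order 10: 1.
Total: 14.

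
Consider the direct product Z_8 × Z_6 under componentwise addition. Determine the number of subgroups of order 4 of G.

3

|G| = 48 and 4 | 48, so subgroups of order 4 are possible by Lagrange.
The subgroups of order 4 are: {(0,0), (0,3), (4,0), (4,3)}; {(0,0), (2,0), (4,0), (6,0)}; {(0,0), (2,3), (4,0), (6,3)}.
So G has 3 subgroups of order 4.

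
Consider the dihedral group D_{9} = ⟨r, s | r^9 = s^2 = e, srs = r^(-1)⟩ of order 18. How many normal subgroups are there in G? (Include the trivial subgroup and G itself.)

G has 16 subgroups. Checking conjugation-invariance by order — order 1: 1/1 normal; order 2: 0/9 normal; order 3: 1/1 normal; order 6: 0/3 normal; order 9: 1/1 normal; order 18: 1/1 normal.
Total normal subgroups: 4.

4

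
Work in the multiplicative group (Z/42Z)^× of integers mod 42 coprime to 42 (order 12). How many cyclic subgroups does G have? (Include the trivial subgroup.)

Group the elements of G by the cyclic subgroup they generate; each cyclic subgroup of order d accounts for φ(d) elements.
Cyclic subgroups by order — order 1: 1; order 2: 3; order 3: 1; order 6: 3.
Total: 8.

8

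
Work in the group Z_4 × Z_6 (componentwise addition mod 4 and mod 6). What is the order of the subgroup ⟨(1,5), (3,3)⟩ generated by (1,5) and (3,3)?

|⟨(1,5)⟩| = 12 and |⟨(3,3)⟩| = 4, so |H| is a multiple of lcm(12, 4) = 12 and divides |G| = 24.
Closing under the operation: H = {(0,0), (0,2), (0,4), (1,1), (1,3), (1,5), (2,0), (2,2), (2,4), (3,1), (3,3), (3,5)}, so |H| = 12.

12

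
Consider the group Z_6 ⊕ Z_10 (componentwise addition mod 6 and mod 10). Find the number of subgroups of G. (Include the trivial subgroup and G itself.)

20

|G| = 60, so by Lagrange every subgroup order divides 60. Divisors: 1, 2, 3, 4, 5, 6, 10, 12, 15, 20, 30, 60.
Subgroups by order — order 1: 1; order 2: 3; order 3: 1; order 4: 1; order 5: 1; order 6: 3; order 10: 3; order 12: 1; order 15: 1; order 20: 1; order 30: 3; order 60: 1.
Total: 1 + 3 + 1 + 1 + 1 + 3 + 3 + 1 + 1 + 1 + 3 + 1 = 20.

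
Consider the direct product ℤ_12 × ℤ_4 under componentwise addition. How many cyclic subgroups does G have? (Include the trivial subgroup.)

20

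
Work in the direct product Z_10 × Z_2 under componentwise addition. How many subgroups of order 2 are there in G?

3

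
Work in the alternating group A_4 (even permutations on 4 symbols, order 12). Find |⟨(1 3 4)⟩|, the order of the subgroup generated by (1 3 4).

Computing powers of (1 3 4): the smallest k with ((1 3 4))^k = e is k = 3.

3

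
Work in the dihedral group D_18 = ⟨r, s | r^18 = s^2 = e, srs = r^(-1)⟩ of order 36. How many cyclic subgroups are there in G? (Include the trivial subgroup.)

24

A cyclic subgroup of order d is generated by each of its φ(d) elements of order d, so the cyclic subgroups of order d number (#elements of order d)/φ(d).
Cyclic subgroups by order — order 1: 1; order 2: 19; order 3: 1; order 6: 1; order 9: 1; order 18: 1.
Total: 24.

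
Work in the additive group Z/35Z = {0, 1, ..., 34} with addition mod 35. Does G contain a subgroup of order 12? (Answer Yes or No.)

12 does not divide |G| = 35, so by Lagrange no subgroup of order 12 exists.

No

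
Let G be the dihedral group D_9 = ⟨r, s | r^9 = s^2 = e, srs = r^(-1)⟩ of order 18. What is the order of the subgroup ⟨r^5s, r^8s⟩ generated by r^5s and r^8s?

6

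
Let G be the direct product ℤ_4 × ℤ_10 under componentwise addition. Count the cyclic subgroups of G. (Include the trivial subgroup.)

Group the elements of G by the cyclic subgroup they generate; each cyclic subgroup of order d accounts for φ(d) elements.
Cyclic subgroups by order — order 1: 1; order 2: 3; order 4: 2; order 5: 1; order 10: 3; order 20: 2.
Total: 12.

12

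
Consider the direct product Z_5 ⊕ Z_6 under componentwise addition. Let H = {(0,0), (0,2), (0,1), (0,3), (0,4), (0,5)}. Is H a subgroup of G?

Yes

|H| = 6 divides |G| = 30, consistent with Lagrange.
H contains the identity, every element's inverse is in H, and H is closed under +: it is a subgroup.
In fact H = ⟨(0,1)⟩.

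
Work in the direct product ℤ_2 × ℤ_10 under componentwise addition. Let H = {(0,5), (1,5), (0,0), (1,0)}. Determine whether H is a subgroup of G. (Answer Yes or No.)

|H| = 4 divides |G| = 20, consistent with Lagrange.
H contains the identity, every element's inverse is in H, and H is closed under +: it is a subgroup.

Yes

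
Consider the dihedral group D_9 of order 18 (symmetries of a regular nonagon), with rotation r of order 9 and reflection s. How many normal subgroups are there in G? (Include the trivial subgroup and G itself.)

4

G has 16 subgroups. Checking conjugation-invariance by order — order 1: 1/1 normal; order 2: 0/9 normal; order 3: 1/1 normal; order 6: 0/3 normal; order 9: 1/1 normal; order 18: 1/1 normal.
Total normal subgroups: 4.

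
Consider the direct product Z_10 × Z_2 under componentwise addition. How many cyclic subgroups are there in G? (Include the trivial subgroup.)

Group the elements of G by the cyclic subgroup they generate; each cyclic subgroup of order d accounts for φ(d) elements.
Cyclic subgroups by order — order 1: 1; order 2: 3; order 5: 1; order 10: 3.
Total: 8.

8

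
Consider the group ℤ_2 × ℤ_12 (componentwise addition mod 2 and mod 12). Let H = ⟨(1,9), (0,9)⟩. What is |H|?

8

|⟨(1,9)⟩| = 4 and |⟨(0,9)⟩| = 4, so |H| is a multiple of lcm(4, 4) = 4 and divides |G| = 24.
Closing under the operation: H = {(0,0), (0,3), (0,6), (0,9), (1,0), (1,3), (1,6), (1,9)}, so |H| = 8.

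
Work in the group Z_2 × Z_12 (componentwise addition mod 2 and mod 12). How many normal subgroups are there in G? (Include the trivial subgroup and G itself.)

G is abelian, so every subgroup is normal.
G has 16 subgroups in total, hence 16 normal subgroups.

16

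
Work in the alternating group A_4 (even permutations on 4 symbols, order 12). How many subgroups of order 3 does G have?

|G| = 12 and 3 | 12, so subgroups of order 3 are possible by Lagrange.
The subgroups of order 3 are: {e, (1 2 3), (1 3 2)}; {e, (1 2 4), (1 4 2)}; {e, (1 3 4), (1 4 3)}; {e, (2 3 4), (2 4 3)}.
So G has 4 subgroups of order 3.

4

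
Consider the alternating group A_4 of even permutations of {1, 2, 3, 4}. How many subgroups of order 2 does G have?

3

|G| = 12 and 2 | 12, so subgroups of order 2 are possible by Lagrange.
The subgroups of order 2 are: {e, (1 2)(3 4)}; {e, (1 3)(2 4)}; {e, (1 4)(2 3)}.
So G has 3 subgroups of order 2.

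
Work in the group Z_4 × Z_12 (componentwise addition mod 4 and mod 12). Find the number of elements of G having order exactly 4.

An element (a,b) has order lcm(ord(a), ord(b)); count pairs with lcm equal to 4.
Enumerating gives 12 such elements.

12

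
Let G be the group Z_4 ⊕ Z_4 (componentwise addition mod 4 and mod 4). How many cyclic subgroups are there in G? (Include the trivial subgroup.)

Each element a generates a cyclic subgroup ⟨a⟩; distinct elements may generate the same one (a cyclic group of order d has φ(d) generators).
Cyclic subgroups by order — order 1: 1; order 2: 3; order 4: 6.
Total: 10.

10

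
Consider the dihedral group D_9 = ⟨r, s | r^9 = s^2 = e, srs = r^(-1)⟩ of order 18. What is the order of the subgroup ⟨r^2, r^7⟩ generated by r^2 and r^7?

9

|⟨r^2⟩| = 9 and |⟨r^7⟩| = 9, so |H| is a multiple of lcm(9, 9) = 9 and divides |G| = 18.
Closing under the operation: H = {e, r, r^2, r^3, r^4, r^5, r^6, r^7, r^8}, so |H| = 9.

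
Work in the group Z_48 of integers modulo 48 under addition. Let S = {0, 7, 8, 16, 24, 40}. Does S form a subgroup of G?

No

16 ∈ S but its inverse 32 ∉ S, so S is not a subgroup.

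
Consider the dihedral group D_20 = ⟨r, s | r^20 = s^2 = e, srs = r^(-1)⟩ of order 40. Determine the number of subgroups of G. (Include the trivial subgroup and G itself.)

|G| = 40, so by Lagrange every subgroup order divides 40. Divisors: 1, 2, 4, 5, 8, 10, 20, 40.
Subgroups by order — order 1: 1; order 2: 21; order 4: 11; order 5: 1; order 8: 5; order 10: 5; order 20: 3; order 40: 1.
Total: 1 + 21 + 11 + 1 + 5 + 5 + 3 + 1 = 48.

48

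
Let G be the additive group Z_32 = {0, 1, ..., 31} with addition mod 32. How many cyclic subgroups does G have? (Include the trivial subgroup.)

A cyclic subgroup of order d is generated by each of its φ(d) elements of order d, so the cyclic subgroups of order d number (#elements of order d)/φ(d).
Cyclic subgroups by order — order 1: 1; order 2: 1; order 4: 1; order 8: 1; order 16: 1; order 32: 1.
Total: 6.

6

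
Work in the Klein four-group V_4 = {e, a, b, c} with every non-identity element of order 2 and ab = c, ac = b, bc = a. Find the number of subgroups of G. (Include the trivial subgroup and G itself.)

5

|G| = 4, so by Lagrange every subgroup order divides 4. Divisors: 1, 2, 4.
Subgroups by order — order 1: 1; order 2: 3; order 4: 1.
Total: 1 + 3 + 1 = 5.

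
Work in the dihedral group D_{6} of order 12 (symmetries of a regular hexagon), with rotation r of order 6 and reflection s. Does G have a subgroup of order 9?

9 does not divide |G| = 12, so by Lagrange no subgroup of order 9 exists.

No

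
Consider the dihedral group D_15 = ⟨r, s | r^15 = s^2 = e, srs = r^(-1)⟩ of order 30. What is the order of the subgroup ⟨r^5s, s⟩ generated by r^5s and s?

|⟨r^5s⟩| = 2 and |⟨s⟩| = 2, so |H| is a multiple of lcm(2, 2) = 2 and divides |G| = 30.
Closing under the operation: H = {e, r^5, r^10, s, r^5s, r^10s}, so |H| = 6.

6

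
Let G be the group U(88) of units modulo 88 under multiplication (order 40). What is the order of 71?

10

Compute successive powers of 71 mod 88: 71, 25, 15, 9, 23, 49, 47, 81, …; 71^10 ≡ 1 (mod 88).
So |⟨71⟩| = 10.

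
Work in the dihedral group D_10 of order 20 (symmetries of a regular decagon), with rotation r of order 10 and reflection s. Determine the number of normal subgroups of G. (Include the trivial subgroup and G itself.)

G has 22 subgroups. Checking conjugation-invariance by order — order 1: 1/1 normal; order 2: 1/11 normal; order 4: 0/5 normal; order 5: 1/1 normal; order 10: 3/3 normal; order 20: 1/1 normal.
Total normal subgroups: 7.

7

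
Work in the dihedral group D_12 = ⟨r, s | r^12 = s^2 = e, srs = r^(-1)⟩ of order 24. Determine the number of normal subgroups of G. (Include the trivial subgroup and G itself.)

G has 34 subgroups. Checking conjugation-invariance by order — order 1: 1/1 normal; order 2: 1/13 normal; order 3: 1/1 normal; order 4: 1/7 normal; order 6: 1/5 normal; order 8: 0/3 normal; order 12: 3/3 normal; order 24: 1/1 normal.
Total normal subgroups: 9.

9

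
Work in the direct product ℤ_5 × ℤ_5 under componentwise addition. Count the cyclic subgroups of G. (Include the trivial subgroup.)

7

A cyclic subgroup of order d is generated by each of its φ(d) elements of order d, so the cyclic subgroups of order d number (#elements of order d)/φ(d).
Cyclic subgroups by order — order 1: 1; order 5: 6.
Total: 7.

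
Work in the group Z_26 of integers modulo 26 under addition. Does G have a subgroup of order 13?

Yes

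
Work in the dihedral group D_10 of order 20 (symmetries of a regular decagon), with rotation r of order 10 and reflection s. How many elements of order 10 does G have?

4

The elements of order 10 are: r, r^3, r^7, r^9.
That's 4.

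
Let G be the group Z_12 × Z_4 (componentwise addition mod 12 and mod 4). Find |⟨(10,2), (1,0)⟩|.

|⟨(10,2)⟩| = 6 and |⟨(1,0)⟩| = 12, so |H| is a multiple of lcm(6, 12) = 12 and divides |G| = 48.
Closing under the operation: H = {(0,0), (0,2), (1,0), (1,2), (2,0), (2,2), (3,0), (3,2), (4,0), (4,2), (5,0), (5,2), (6,0), (6,2), (7,0), (7,2), (8,0), (8,2), (9,0), (9,2), (10,0), (10,2), (11,0), (11,2)}, so |H| = 24.

24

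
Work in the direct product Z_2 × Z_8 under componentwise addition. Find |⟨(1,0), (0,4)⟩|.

4

|⟨(1,0)⟩| = 2 and |⟨(0,4)⟩| = 2, so |H| is a multiple of lcm(2, 2) = 2 and divides |G| = 16.
Closing under the operation: H = {(0,0), (0,4), (1,0), (1,4)}, so |H| = 4.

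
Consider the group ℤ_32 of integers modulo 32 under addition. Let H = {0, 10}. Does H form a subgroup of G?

10 ∈ H but its inverse 22 ∉ H, so H is not a subgroup.

No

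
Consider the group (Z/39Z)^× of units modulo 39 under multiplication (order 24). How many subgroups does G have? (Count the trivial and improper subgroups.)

|G| = 24, so by Lagrange every subgroup order divides 24. Divisors: 1, 2, 3, 4, 6, 8, 12, 24.
Subgroups by order — order 1: 1; order 2: 3; order 3: 1; order 4: 3; order 6: 3; order 8: 1; order 12: 3; order 24: 1.
Total: 1 + 3 + 1 + 3 + 3 + 1 + 3 + 1 = 16.

16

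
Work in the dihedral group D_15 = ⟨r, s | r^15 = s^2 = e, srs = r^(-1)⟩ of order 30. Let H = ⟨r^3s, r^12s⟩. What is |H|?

10

|⟨r^3s⟩| = 2 and |⟨r^12s⟩| = 2, so |H| is a multiple of lcm(2, 2) = 2 and divides |G| = 30.
Closing under the operation: H = {e, r^3, r^6, r^9, r^12, s, r^3s, r^6s, r^9s, r^12s}, so |H| = 10.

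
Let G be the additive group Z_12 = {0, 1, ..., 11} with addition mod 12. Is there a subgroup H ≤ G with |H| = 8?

No

8 does not divide |G| = 12, so by Lagrange no subgroup of order 8 exists.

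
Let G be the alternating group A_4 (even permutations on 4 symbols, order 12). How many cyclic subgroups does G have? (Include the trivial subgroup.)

8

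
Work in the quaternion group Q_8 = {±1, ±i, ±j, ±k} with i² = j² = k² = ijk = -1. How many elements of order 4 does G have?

6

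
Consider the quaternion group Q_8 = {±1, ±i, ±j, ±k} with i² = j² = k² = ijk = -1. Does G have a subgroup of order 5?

5 does not divide |G| = 8, so by Lagrange no subgroup of order 5 exists.

No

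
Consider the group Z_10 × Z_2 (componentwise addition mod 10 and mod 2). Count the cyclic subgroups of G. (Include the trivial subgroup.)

8

Each element a generates a cyclic subgroup ⟨a⟩; distinct elements may generate the same one (a cyclic group of order d has φ(d) generators).
Cyclic subgroups by order — order 1: 1; order 2: 3; order 5: 1; order 10: 3.
Total: 8.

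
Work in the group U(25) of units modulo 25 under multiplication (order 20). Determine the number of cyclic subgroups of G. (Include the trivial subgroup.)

Group the elements of G by the cyclic subgroup they generate; each cyclic subgroup of order d accounts for φ(d) elements.
Cyclic subgroups by order — order 1: 1; order 2: 1; order 4: 1; order 5: 1; order 10: 1; order 20: 1.
Total: 6.

6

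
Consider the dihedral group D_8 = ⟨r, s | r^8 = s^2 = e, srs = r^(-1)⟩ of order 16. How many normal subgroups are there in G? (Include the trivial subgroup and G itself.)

G has 19 subgroups. Checking conjugation-invariance by order — order 1: 1/1 normal; order 2: 1/9 normal; order 4: 1/5 normal; order 8: 3/3 normal; order 16: 1/1 normal.
Total normal subgroups: 7.

7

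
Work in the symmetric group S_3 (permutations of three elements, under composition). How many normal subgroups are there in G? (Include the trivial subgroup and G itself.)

3

G has 6 subgroups. Checking conjugation-invariance by order — order 1: 1/1 normal; order 2: 0/3 normal; order 3: 1/1 normal; order 6: 1/1 normal.
Total normal subgroups: 3.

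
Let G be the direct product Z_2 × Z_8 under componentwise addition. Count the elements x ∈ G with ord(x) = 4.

An element (a,b) has order lcm(ord(a), ord(b)); count pairs with lcm equal to 4.
Enumerating gives 4 such elements.

4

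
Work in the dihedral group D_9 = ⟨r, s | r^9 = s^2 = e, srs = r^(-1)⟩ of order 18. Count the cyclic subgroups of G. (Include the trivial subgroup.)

12

Each element a generates a cyclic subgroup ⟨a⟩; distinct elements may generate the same one (a cyclic group of order d has φ(d) generators).
Cyclic subgroups by order — order 1: 1; order 2: 9; order 3: 1; order 9: 1.
Total: 12.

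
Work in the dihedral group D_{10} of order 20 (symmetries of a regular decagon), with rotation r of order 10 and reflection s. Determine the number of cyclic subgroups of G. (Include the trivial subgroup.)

A cyclic subgroup of order d is generated by each of its φ(d) elements of order d, so the cyclic subgroups of order d number (#elements of order d)/φ(d).
Cyclic subgroups by order — order 1: 1; order 2: 11; order 5: 1; order 10: 1.
Total: 14.

14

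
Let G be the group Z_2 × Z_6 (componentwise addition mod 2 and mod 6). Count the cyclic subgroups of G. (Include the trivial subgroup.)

8

A cyclic subgroup of order d is generated by each of its φ(d) elements of order d, so the cyclic subgroups of order d number (#elements of order d)/φ(d).
Cyclic subgroups by order — order 1: 1; order 2: 3; order 3: 1; order 6: 3.
Total: 8.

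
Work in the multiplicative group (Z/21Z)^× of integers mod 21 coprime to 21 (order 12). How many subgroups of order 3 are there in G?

1

|G| = 12 and 3 | 12, so subgroups of order 3 are possible by Lagrange.
The subgroups of order 3 are: {1, 4, 16}.
So G has 1 subgroup of order 3.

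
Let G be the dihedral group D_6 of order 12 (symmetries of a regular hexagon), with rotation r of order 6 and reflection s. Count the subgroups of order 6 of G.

3

|G| = 12 and 6 | 12, so subgroups of order 6 are possible by Lagrange.
The subgroups of order 6 are: {e, r, r^2, r^3, r^4, r^5}; {e, r^2, r^4, s, r^2s, r^4s}; {e, r^2, r^4, rs, r^3s, r^5s}.
So G has 3 subgroups of order 6.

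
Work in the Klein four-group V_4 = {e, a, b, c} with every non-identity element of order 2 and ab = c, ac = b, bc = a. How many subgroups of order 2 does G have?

3

|G| = 4 and 2 | 4, so subgroups of order 2 are possible by Lagrange.
The subgroups of order 2 are: {e, a}; {e, b}; {e, c}.
So G has 3 subgroups of order 2.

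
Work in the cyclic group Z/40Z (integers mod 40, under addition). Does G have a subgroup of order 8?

8 | 40. A subgroup of order 8 is {0, 5, 10, 15, 20, 25, 30, 35}.

Yes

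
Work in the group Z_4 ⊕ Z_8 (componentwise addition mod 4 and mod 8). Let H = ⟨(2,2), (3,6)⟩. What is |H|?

16

|⟨(2,2)⟩| = 4 and |⟨(3,6)⟩| = 4, so |H| is a multiple of lcm(4, 4) = 4 and divides |G| = 32.
Closing under the operation: H = {(0,0), (0,2), (0,4), (0,6), (1,0), (1,2), (1,4), (1,6), (2,0), (2,2), (2,4), (2,6), (3,0), (3,2), (3,4), (3,6)}, so |H| = 16.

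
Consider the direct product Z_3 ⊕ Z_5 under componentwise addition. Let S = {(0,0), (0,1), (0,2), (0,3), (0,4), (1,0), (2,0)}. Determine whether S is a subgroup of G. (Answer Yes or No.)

|S| = 7 does not divide |G| = 15, so by Lagrange S is not a subgroup.

No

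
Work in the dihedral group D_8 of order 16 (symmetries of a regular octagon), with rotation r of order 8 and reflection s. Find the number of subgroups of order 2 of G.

|G| = 16 and 2 | 16, so subgroups of order 2 are possible by Lagrange.
The subgroups of order 2 are: {e, r^2s}; {e, r^3s}; {e, r^4}; {e, r^4s}; … (9 in all).
So G has 9 subgroups of order 2.

9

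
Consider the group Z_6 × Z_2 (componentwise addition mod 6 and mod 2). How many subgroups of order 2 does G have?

3

|G| = 12 and 2 | 12, so subgroups of order 2 are possible by Lagrange.
The subgroups of order 2 are: {(0,0), (0,1)}; {(0,0), (3,0)}; {(0,0), (3,1)}.
So G has 3 subgroups of order 2.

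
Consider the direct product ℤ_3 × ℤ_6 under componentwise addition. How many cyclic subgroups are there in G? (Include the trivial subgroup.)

A cyclic subgroup of order d is generated by each of its φ(d) elements of order d, so the cyclic subgroups of order d number (#elements of order d)/φ(d).
Cyclic subgroups by order — order 1: 1; order 2: 1; order 3: 4; order 6: 4.
Total: 10.

10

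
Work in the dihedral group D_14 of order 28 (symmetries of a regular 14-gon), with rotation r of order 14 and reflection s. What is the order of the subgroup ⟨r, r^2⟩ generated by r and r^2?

14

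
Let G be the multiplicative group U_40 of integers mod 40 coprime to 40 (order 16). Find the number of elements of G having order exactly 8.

No element of G has order 8 (even though 8 | 16).

0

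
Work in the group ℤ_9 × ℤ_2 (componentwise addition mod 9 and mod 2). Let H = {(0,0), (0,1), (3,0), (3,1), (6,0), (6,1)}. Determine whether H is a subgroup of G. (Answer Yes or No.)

Yes

|H| = 6 divides |G| = 18, consistent with Lagrange.
H contains the identity, every element's inverse is in H, and H is closed under +: it is a subgroup.
In fact H = ⟨(3,1)⟩.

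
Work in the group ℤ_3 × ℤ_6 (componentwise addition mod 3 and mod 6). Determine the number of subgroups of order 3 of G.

4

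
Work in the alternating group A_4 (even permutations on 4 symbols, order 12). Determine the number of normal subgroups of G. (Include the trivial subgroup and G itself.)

G has 10 subgroups. Checking conjugation-invariance by order — order 1: 1/1 normal; order 2: 0/3 normal; order 3: 0/4 normal; order 4: 1/1 normal; order 12: 1/1 normal.
Total normal subgroups: 3.

3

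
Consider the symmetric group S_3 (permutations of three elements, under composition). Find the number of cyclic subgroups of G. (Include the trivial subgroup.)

A cyclic subgroup of order d is generated by each of its φ(d) elements of order d, so the cyclic subgroups of order d number (#elements of order d)/φ(d).
Cyclic subgroups by order — order 1: 1; order 2: 3; order 3: 1.
Total: 5.

5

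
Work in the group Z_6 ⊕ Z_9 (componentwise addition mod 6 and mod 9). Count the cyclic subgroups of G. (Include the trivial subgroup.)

16

A cyclic subgroup of order d is generated by each of its φ(d) elements of order d, so the cyclic subgroups of order d number (#elements of order d)/φ(d).
Cyclic subgroups by order — order 1: 1; order 2: 1; order 3: 4; order 6: 4; order 9: 3; order 18: 3.
Total: 16.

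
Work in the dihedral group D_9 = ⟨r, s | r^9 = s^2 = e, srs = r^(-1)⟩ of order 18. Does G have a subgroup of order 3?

Yes

3 | 18. A subgroup of order 3 is {e, r^3, r^6}.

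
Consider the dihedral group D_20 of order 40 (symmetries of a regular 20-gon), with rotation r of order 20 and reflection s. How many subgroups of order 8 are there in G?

|G| = 40 and 8 | 40, so subgroups of order 8 are possible by Lagrange.
The subgroups of order 8 are: {e, r^5, r^10, r^15, s, r^5s, r^10s, r^15s}; {e, r^5, r^10, r^15, rs, r^6s, r^11s, r^16s}; {e, r^5, r^10, r^15, r^2s, r^7s, r^12s, r^17s}; {e, r^5, r^10, r^15, r^3s, r^8s, r^13s, r^18s}; … (5 in all).
So G has 5 subgroups of order 8.

5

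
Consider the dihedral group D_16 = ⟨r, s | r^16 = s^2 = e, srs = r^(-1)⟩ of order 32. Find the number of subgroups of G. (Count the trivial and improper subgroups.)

36

|G| = 32, so by Lagrange every subgroup order divides 32. Divisors: 1, 2, 4, 8, 16, 32.
Subgroups by order — order 1: 1; order 2: 17; order 4: 9; order 8: 5; order 16: 3; order 32: 1.
Total: 1 + 17 + 9 + 5 + 3 + 1 = 36.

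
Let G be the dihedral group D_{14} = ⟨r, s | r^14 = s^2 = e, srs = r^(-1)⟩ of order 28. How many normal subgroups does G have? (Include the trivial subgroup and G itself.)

G has 28 subgroups. Checking conjugation-invariance by order — order 1: 1/1 normal; order 2: 1/15 normal; order 4: 0/7 normal; order 7: 1/1 normal; order 14: 3/3 normal; order 28: 1/1 normal.
Total normal subgroups: 7.

7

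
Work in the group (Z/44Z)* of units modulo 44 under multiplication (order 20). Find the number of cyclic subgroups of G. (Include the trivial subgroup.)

8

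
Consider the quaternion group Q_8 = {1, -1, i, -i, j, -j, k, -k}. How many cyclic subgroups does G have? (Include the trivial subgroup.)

5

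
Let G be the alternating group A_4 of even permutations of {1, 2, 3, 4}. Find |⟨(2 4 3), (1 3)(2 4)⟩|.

12

|⟨(2 4 3)⟩| = 3 and |⟨(1 3)(2 4)⟩| = 2, so |H| is a multiple of lcm(3, 2) = 6 and divides |G| = 12.
Closing {(2 4 3), (1 3)(2 4)} under the group operation gives all of G, so |H| = 12.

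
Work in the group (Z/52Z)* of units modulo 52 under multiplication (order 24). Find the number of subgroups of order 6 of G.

3

|G| = 24 and 6 | 24, so subgroups of order 6 are possible by Lagrange.
The subgroups of order 6 are: {1, 9, 17, 25, 29, 49}; {1, 9, 23, 29, 43, 51}; {1, 3, 9, 27, 29, 35}.
So G has 3 subgroups of order 6.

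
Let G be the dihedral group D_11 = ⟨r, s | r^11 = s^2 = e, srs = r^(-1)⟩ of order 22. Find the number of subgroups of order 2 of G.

|G| = 22 and 2 | 22, so subgroups of order 2 are possible by Lagrange.
The subgroups of order 2 are: {e, r^10s}; {e, r^2s}; {e, r^3s}; {e, r^4s}; … (11 in all).
So G has 11 subgroups of order 2.

11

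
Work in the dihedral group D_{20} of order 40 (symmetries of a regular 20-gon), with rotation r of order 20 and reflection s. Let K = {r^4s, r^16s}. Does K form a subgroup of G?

No

The identity e ∉ K, so K is not a subgroup.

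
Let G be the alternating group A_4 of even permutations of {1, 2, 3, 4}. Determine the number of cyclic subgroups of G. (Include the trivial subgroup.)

8

Each element a generates a cyclic subgroup ⟨a⟩; distinct elements may generate the same one (a cyclic group of order d has φ(d) generators).
Cyclic subgroups by order — order 1: 1; order 2: 3; order 3: 4.
Total: 8.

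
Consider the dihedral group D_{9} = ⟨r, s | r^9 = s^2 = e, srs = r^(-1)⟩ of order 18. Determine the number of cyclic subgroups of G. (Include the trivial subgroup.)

12

A cyclic subgroup of order d is generated by each of its φ(d) elements of order d, so the cyclic subgroups of order d number (#elements of order d)/φ(d).
Cyclic subgroups by order — order 1: 1; order 2: 9; order 3: 1; order 9: 1.
Total: 12.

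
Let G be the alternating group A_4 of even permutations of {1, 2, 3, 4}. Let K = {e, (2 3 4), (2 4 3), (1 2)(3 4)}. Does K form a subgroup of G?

No

Closure fails: (2 4 3) ∘ (1 2)(3 4) = (1 4 2) ∉ K. So K is not a subgroup.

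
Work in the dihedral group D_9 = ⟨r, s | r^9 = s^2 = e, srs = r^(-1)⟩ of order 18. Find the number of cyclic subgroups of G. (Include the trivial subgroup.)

Each element a generates a cyclic subgroup ⟨a⟩; distinct elements may generate the same one (a cyclic group of order d has φ(d) generators).
Cyclic subgroups by order — order 1: 1; order 2: 9; order 3: 1; order 9: 1.
Total: 12.

12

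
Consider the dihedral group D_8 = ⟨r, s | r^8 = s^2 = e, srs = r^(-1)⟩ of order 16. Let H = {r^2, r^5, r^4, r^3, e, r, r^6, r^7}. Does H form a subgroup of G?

Yes

|H| = 8 divides |G| = 16, consistent with Lagrange.
H contains the identity, every element's inverse is in H, and H is closed under ·: it is a subgroup.
In fact H = ⟨r^7⟩.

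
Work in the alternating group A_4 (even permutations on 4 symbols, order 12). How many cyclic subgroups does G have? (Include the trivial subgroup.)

8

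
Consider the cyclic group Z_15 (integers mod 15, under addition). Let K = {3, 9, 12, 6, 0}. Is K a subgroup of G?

Yes

|K| = 5 divides |G| = 15, consistent with Lagrange.
K contains the identity, every element's inverse is in K, and K is closed under +: it is a subgroup.
In fact K = ⟨3⟩.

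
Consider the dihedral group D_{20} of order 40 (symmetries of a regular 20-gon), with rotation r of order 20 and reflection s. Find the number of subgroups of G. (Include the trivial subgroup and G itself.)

|G| = 40, so by Lagrange every subgroup order divides 40. Divisors: 1, 2, 4, 5, 8, 10, 20, 40.
Subgroups by order — order 1: 1; order 2: 21; order 4: 11; order 5: 1; order 8: 5; order 10: 5; order 20: 3; order 40: 1.
Total: 1 + 21 + 11 + 1 + 5 + 5 + 3 + 1 = 48.

48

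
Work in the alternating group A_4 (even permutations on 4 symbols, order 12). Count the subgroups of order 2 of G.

|G| = 12 and 2 | 12, so subgroups of order 2 are possible by Lagrange.
The subgroups of order 2 are: {e, (1 2)(3 4)}; {e, (1 3)(2 4)}; {e, (1 4)(2 3)}.
So G has 3 subgroups of order 2.

3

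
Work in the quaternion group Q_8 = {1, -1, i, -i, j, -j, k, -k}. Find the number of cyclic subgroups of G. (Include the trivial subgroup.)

5

Each element a generates a cyclic subgroup ⟨a⟩; distinct elements may generate the same one (a cyclic group of order d has φ(d) generators).
Cyclic subgroups by order — order 1: 1; order 2: 1; order 4: 3.
Total: 5.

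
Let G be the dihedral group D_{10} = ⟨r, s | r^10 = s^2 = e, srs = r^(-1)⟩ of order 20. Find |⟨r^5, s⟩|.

|⟨r^5⟩| = 2 and |⟨s⟩| = 2, so |H| is a multiple of lcm(2, 2) = 2 and divides |G| = 20.
Closing under the operation: H = {e, r^5, s, r^5s}, so |H| = 4.

4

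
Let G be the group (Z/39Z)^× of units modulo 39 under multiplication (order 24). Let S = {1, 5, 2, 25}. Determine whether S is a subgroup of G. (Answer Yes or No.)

2 ∈ S but its inverse 20 ∉ S, so S is not a subgroup.

No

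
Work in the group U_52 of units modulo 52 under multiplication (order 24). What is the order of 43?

6

Compute successive powers of 43 mod 52: 43, 29, 51, 9, 23, 1; 43^6 ≡ 1 (mod 52).
So |⟨43⟩| = 6.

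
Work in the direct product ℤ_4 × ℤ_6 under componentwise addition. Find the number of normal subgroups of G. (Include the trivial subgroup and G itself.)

16

G is abelian, so every subgroup is normal.
G has 16 subgroups in total, hence 16 normal subgroups.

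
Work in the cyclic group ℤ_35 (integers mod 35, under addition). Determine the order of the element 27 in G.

In ℤ_35, the order of an element a is n/gcd(a, n).
gcd(27, 35) = 1, so |⟨27⟩| = 35/1 = 35.

35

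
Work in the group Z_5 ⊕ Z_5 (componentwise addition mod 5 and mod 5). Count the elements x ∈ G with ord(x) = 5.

24

An element (a,b) has order lcm(ord(a), ord(b)); count pairs with lcm equal to 5.
Enumerating gives 24 such elements.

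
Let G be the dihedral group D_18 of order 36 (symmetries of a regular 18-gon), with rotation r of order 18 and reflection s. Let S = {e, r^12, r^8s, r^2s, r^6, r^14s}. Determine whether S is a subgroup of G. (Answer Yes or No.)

Yes

|S| = 6 divides |G| = 36, consistent with Lagrange.
S contains the identity, every element's inverse is in S, and S is closed under ·: it is a subgroup.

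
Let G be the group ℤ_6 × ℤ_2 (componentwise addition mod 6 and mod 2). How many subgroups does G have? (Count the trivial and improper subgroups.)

10

|G| = 12, so by Lagrange every subgroup order divides 12. Divisors: 1, 2, 3, 4, 6, 12.
Subgroups by order — order 1: 1; order 2: 3; order 3: 1; order 4: 1; order 6: 3; order 12: 1.
Total: 1 + 3 + 1 + 1 + 3 + 1 = 10.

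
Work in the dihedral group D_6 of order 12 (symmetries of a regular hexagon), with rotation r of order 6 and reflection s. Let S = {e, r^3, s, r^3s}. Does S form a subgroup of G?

Yes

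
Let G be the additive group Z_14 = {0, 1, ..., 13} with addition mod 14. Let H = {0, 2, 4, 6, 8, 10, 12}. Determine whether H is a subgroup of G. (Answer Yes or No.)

|H| = 7 divides |G| = 14, consistent with Lagrange.
H contains the identity, every element's inverse is in H, and H is closed under +: it is a subgroup.
In fact H = ⟨2⟩.

Yes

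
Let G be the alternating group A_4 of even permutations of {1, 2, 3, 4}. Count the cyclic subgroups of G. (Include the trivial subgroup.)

A cyclic subgroup of order d is generated by each of its φ(d) elements of order d, so the cyclic subgroups of order d number (#elements of order d)/φ(d).
Cyclic subgroups by order — order 1: 1; order 2: 3; order 3: 4.
Total: 8.

8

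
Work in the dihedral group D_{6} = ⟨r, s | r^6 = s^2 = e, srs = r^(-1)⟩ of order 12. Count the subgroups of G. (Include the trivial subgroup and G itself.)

|G| = 12, so by Lagrange every subgroup order divides 12. Divisors: 1, 2, 3, 4, 6, 12.
Subgroups by order — order 1: 1; order 2: 7; order 3: 1; order 4: 3; order 6: 3; order 12: 1.
Total: 1 + 7 + 1 + 3 + 3 + 1 = 16.

16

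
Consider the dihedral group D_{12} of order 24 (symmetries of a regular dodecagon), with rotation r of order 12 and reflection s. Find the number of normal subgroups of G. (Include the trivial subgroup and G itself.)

9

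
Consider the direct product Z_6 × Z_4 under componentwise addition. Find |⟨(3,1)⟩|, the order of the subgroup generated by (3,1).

4

The order of (3,1) in Z_6 × Z_4 is lcm(ord(3) in Z_6, ord(1) in Z_4).
ord(3) = 2 and ord(1) = 4, so |⟨(3,1)⟩| = lcm(2, 4) = 4.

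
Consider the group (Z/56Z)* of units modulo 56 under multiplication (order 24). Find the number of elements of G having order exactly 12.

No element of G has order 12 (even though 12 | 24).

0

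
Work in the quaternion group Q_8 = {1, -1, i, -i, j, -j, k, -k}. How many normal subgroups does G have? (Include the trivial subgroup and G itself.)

6

G has 6 subgroups. Checking conjugation-invariance by order — order 1: 1/1 normal; order 2: 1/1 normal; order 4: 3/3 normal; order 8: 1/1 normal.
Total normal subgroups: 6.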